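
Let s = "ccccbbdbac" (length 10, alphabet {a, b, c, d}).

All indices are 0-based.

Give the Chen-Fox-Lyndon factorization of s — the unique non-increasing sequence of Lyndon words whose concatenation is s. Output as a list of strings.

emit factor 1: 'c' (i=0, period=1)
emit factor 2: 'c' (i=1, period=1)
emit factor 3: 'c' (i=2, period=1)
emit factor 4: 'c' (i=3, period=1)
emit factor 5: 'bbd' (i=4, period=3)
emit factor 6: 'b' (i=7, period=1)
emit factor 7: 'ac' (i=8, period=2)

["c", "c", "c", "c", "bbd", "b", "ac"]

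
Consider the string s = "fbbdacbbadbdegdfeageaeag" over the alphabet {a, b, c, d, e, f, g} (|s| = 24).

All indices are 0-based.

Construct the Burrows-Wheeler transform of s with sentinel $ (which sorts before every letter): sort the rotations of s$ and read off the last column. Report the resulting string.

gdbeeebcfbdababggafd$daea

rank  rotation                   last
    0  $fbbdacbbadbdegdfeageaeag  g
    1  acbbadbdegdfeageaeag$fbbd  d
    2  adbdegdfeageaeag$fbbdacbb  b
    3  aeag$fbbdacbbadbdegdfeage  e
    4  ag$fbbdacbbadbdegdfeageae  e
    5  ageaeag$fbbdacbbadbdegdfe  e
    6  badbdegdfeageaeag$fbbdacb  b
    7  bbadbdegdfeageaeag$fbbdac  c
    8  bbdacbbadbdegdfeageaeag$f  f
    9  bdacbbadbdegdfeageaeag$fb  b
   10  bdegdfeageaeag$fbbdacbbad  d
   11  cbbadbdegdfeageaeag$fbbda  a
   12  dacbbadbdegdfeageaeag$fbb  b
   13  dbdegdfeageaeag$fbbdacbba  a
   14  degdfeageaeag$fbbdacbbadb  b
   15  dfeageaeag$fbbdacbbadbdeg  g
   16  eaeag$fbbdacbbadbdegdfeag  g
   17  eag$fbbdacbbadbdegdfeagea  a
   18  eageaeag$fbbdacbbadbdegdf  f
   19  egdfeageaeag$fbbdacbbadbd  d
   20  fbbdacbbadbdegdfeageaeag$  $
   21  feageaeag$fbbdacbbadbdegd  d
   22  g$fbbdacbbadbdegdfeageaea  a
   23  gdfeageaeag$fbbdacbbadbde  e
   24  geaeag$fbbdacbbadbdegdfea  a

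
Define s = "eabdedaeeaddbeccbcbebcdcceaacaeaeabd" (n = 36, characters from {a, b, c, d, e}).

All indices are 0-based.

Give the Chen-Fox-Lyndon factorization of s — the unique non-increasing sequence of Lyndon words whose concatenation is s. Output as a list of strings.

emit factor 1: 'e' (i=0, period=1)
emit factor 2: 'abdedaeeaddbeccbcbebcdcce' (i=1, period=25)
emit factor 3: 'aacaeaeabd' (i=26, period=10)

["e", "abdedaeeaddbeccbcbebcdcce", "aacaeaeabd"]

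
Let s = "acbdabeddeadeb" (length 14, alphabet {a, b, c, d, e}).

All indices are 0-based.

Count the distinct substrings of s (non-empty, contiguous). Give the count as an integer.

sorted suffixes:
  #0 SA[0]=4  'abeddeadeb'
  #1 SA[1]=0  'acbdabeddeadeb'
  #2 SA[2]=10  'adeb'
  #3 SA[3]=13  'b'
  #4 SA[4]=2  'bdabeddeadeb'
  #5 SA[5]=5  'beddeadeb'
  #6 SA[6]=1  'cbdabeddeadeb'
  #7 SA[7]=3  'dabeddeadeb'
  #8 SA[8]=7  'ddeadeb'
  #9 SA[9]=8  'deadeb'
  #10 SA[10]=11  'deb'
  #11 SA[11]=9  'eadeb'
  #12 SA[12]=12  'eb'
  #13 SA[13]=6  'eddeadeb'

SA = [4, 0, 10, 13, 2, 5, 1, 3, 7, 8, 11, 9, 12, 6]
rank  pair      lcp
   1  s[4:],s[0:]  1  'a'
   2  s[0:],s[10:]  1  'a'
   3  s[10:],s[13:]  0  ''
   4  s[13:],s[2:]  1  'b'
   5  s[2:],s[5:]  1  'b'
   6  s[5:],s[1:]  0  ''
   7  s[1:],s[3:]  0  ''
   8  s[3:],s[7:]  1  'd'
   9  s[7:],s[8:]  1  'd'
  10  s[8:],s[11:]  2  'de'
  11  s[11:],s[9:]  0  ''
  12  s[9:],s[12:]  1  'e'
  13  s[12:],s[6:]  1  'e'

n(n+1)/2 = 14·15/2 = 105
Σ LCP = 0 + 1 + 1 + 0 + 1 + 1 + 0 + 0 + 1 + 1 + 2 + 0 + 1 + 1 = 10
distinct = 105 − 10 = 95

95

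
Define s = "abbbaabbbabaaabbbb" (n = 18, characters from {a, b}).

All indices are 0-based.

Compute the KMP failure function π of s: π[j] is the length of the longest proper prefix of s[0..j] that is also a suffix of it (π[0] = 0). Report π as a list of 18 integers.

π[0] = 0
j=1 s[j]='b': π[1]=0 (border '')
j=2 s[j]='b': π[2]=0 (border '')
j=3 s[j]='b': π[3]=0 (border '')
j=4 s[j]='a': π[4]=1 (border 'a')
j=5 s[j]='a': k: 1→0; π[5]=1 (border 'a')
j=6 s[j]='b': π[6]=2 (border 'ab')
j=7 s[j]='b': π[7]=3 (border 'abb')
j=8 s[j]='b': π[8]=4 (border 'abbb')
j=9 s[j]='a': π[9]=5 (border 'abbba')
j=10 s[j]='b': k: 5→1; π[10]=2 (border 'ab')
j=11 s[j]='a': k: 2→0; π[11]=1 (border 'a')
j=12 s[j]='a': k: 1→0; π[12]=1 (border 'a')
j=13 s[j]='a': k: 1→0; π[13]=1 (border 'a')
j=14 s[j]='b': π[14]=2 (border 'ab')
j=15 s[j]='b': π[15]=3 (border 'abb')
j=16 s[j]='b': π[16]=4 (border 'abbb')
j=17 s[j]='b': k: 4→0; π[17]=0 (border '')

[0, 0, 0, 0, 1, 1, 2, 3, 4, 5, 2, 1, 1, 1, 2, 3, 4, 0]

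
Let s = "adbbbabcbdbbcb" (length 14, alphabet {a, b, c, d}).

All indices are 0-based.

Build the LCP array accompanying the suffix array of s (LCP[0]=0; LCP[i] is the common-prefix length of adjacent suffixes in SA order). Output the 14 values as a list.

rank | idx | suffix
   0 |   5 | abcbdbbcb
   1 |   0 | adbbbabcbdbbcb
   2 |  13 | b
   3 |   4 | babcbdbbcb
   4 |   3 | bbabcbdbbcb
   5 |   2 | bbbabcbdbbcb
   6 |  10 | bbcb
   7 |  11 | bcb
   8 |   6 | bcbdbbcb
   9 |   8 | bdbbcb
  10 |  12 | cb
  11 |   7 | cbdbbcb
  12 |   1 | dbbbabcbdbbcb
  13 |   9 | dbbcb

SA = [5, 0, 13, 4, 3, 2, 10, 11, 6, 8, 12, 7, 1, 9]
[i] adj suffixes → lcp
  [1] 5/0 → 1 ('a')
  [2] 0/13 → 0 ('')
  [3] 13/4 → 1 ('b')
  [4] 4/3 → 1 ('b')
  [5] 3/2 → 2 ('bb')
  [6] 2/10 → 2 ('bb')
  [7] 10/11 → 1 ('b')
  [8] 11/6 → 3 ('bcb')
  [9] 6/8 → 1 ('b')
  [10] 8/12 → 0 ('')
  [11] 12/7 → 2 ('cb')
  [12] 7/1 → 0 ('')
  [13] 1/9 → 3 ('dbb')

[0, 1, 0, 1, 1, 2, 2, 1, 3, 1, 0, 2, 0, 3]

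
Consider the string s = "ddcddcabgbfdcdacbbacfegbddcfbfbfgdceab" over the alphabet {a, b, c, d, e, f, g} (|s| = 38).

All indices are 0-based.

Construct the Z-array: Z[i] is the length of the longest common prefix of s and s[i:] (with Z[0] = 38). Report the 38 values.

Z[0]=38
i=1: outside box; Z[1]=1 extend→box=[1,2)
i=2: outside box; Z[2]=0
i=3: outside box; Z[3]=3 extend→box=[3,6)
i=4: min(r-i=2, Z[1]=1)=1; Z[4]=1
i=5: min(r-i=1, Z[2]=0)=0; Z[5]=0
i=6: outside box; Z[6]=0
i=7: outside box; Z[7]=0
i=8: outside box; Z[8]=0
i=9: outside box; Z[9]=0
i=10: outside box; Z[10]=0
i=11: outside box; Z[11]=1 extend→box=[11,12)
i=12: outside box; Z[12]=0
i=13: outside box; Z[13]=1 extend→box=[13,14)
i=14: outside box; Z[14]=0
i=15: outside box; Z[15]=0
i=16: outside box; Z[16]=0
i=17: outside box; Z[17]=0
i=18: outside box; Z[18]=0
i=19: outside box; Z[19]=0
i=20: outside box; Z[20]=0
i=21: outside box; Z[21]=0
i=22: outside box; Z[22]=0
i=23: outside box; Z[23]=0
i=24: outside box; Z[24]=3 extend→box=[24,27)
i=25: min(r-i=2, Z[1]=1)=1; Z[25]=1
i=26: min(r-i=1, Z[2]=0)=0; Z[26]=0
i=27: outside box; Z[27]=0
i=28: outside box; Z[28]=0
i=29: outside box; Z[29]=0
i=30: outside box; Z[30]=0
i=31: outside box; Z[31]=0
i=32: outside box; Z[32]=0
i=33: outside box; Z[33]=1 extend→box=[33,34)
i=34: outside box; Z[34]=0
i=35: outside box; Z[35]=0
i=36: outside box; Z[36]=0
i=37: outside box; Z[37]=0

[38, 1, 0, 3, 1, 0, 0, 0, 0, 0, 0, 1, 0, 1, 0, 0, 0, 0, 0, 0, 0, 0, 0, 0, 3, 1, 0, 0, 0, 0, 0, 0, 0, 1, 0, 0, 0, 0]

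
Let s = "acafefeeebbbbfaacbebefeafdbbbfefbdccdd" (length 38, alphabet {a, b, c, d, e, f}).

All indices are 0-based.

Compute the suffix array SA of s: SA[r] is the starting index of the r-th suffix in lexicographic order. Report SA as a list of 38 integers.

[14, 0, 15, 23, 2, 9, 10, 26, 11, 27, 32, 17, 19, 12, 28, 1, 16, 34, 35, 37, 25, 33, 36, 22, 8, 18, 7, 6, 30, 20, 4, 13, 31, 24, 21, 5, 29, 3]

rank | idx | suffix
   0 |  14 | aacbebefeafdbbbfefbdccdd
   1 |   0 | acafefeeebbbbfaacbebefeafdbbbfefbdccdd
   2 |  15 | acbebefeafdbbbfefbdccdd
   3 |  23 | afdbbbfefbdccdd
   4 |   2 | afefeeebbbbfaacbebefeafdbbbfefbdccdd
   5 |   9 | bbbbfaacbebefeafdbbbfefbdccdd
   6 |  10 | bbbfaacbebefeafdbbbfefbdccdd
   7 |  26 | bbbfefbdccdd
   8 |  11 | bbfaacbebefeafdbbbfefbdccdd
   9 |  27 | bbfefbdccdd
  10 |  32 | bdccdd
  11 |  17 | bebefeafdbbbfefbdccdd
  12 |  19 | befeafdbbbfefbdccdd
  13 |  12 | bfaacbebefeafdbbbfefbdccdd
  14 |  28 | bfefbdccdd
  15 |   1 | cafefeeebbbbfaacbebefeafdbbbfefbdccdd
  16 |  16 | cbebefeafdbbbfefbdccdd
  17 |  34 | ccdd
  18 |  35 | cdd
  19 |  37 | d
  20 |  25 | dbbbfefbdccdd
  21 |  33 | dccdd
  22 |  36 | dd
  23 |  22 | eafdbbbfefbdccdd
  24 |   8 | ebbbbfaacbebefeafdbbbfefbdccdd
  25 |  18 | ebefeafdbbbfefbdccdd
  26 |   7 | eebbbbfaacbebefeafdbbbfefbdccdd
  27 |   6 | eeebbbbfaacbebefeafdbbbfefbdccdd
  28 |  30 | efbdccdd
  29 |  20 | efeafdbbbfefbdccdd
  30 |   4 | efeeebbbbfaacbebefeafdbbbfefbdccdd
  31 |  13 | faacbebefeafdbbbfefbdccdd
  32 |  31 | fbdccdd
  33 |  24 | fdbbbfefbdccdd
  34 |  21 | feafdbbbfefbdccdd
  35 |   5 | feeebbbbfaacbebefeafdbbbfefbdccdd
  36 |  29 | fefbdccdd
  37 |   3 | fefeeebbbbfaacbebefeafdbbbfefbdccdd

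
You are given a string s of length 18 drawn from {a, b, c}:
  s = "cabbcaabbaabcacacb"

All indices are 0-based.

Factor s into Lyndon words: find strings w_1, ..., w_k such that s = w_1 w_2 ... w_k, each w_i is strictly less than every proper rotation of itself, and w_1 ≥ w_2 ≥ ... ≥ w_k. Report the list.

emit factor 1: 'c' (i=0, period=1)
emit factor 2: 'abbc' (i=1, period=4)
emit factor 3: 'aabbaabcacacb' (i=5, period=13)

["c", "abbc", "aabbaabcacacb"]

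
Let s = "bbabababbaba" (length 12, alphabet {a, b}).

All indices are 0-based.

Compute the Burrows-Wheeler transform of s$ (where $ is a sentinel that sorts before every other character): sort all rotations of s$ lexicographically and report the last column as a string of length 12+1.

rank  rotation       last
    0  $bbabababbaba  a
    1  a$bbabababbab  b
    2  aba$bbabababb  b
    3  abababbaba$bb  b
    4  ababbaba$bbab  b
    5  abbaba$bbabab  b
    6  ba$bbabababba  a
    7  baba$bbababab  b
    8  babababbaba$b  b
    9  bababbaba$bba  a
   10  babbaba$bbaba  a
   11  bbaba$bbababa  a
   12  bbabababbaba$  $

abbbbbabbaaa$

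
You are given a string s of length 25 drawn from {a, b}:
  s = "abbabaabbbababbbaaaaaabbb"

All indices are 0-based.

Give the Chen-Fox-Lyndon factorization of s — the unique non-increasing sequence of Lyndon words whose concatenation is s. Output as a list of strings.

["abb", "ab", "aabbbababbb", "aaaaaabbb"]

emit factor 1: 'abb' (i=0, period=3)
emit factor 2: 'ab' (i=3, period=2)
emit factor 3: 'aabbbababbb' (i=5, period=11)
emit factor 4: 'aaaaaabbb' (i=16, period=9)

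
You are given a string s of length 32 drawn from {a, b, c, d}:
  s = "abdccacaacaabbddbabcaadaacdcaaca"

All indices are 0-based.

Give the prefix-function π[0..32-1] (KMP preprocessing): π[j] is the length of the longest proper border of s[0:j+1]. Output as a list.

[0, 0, 0, 0, 0, 1, 0, 1, 1, 0, 1, 1, 2, 0, 0, 0, 0, 1, 2, 0, 1, 1, 0, 1, 1, 0, 0, 0, 1, 1, 0, 1]

π[0] = 0
j=1 s[j]='b': π[1]=0 (border '')
j=2 s[j]='d': π[2]=0 (border '')
j=3 s[j]='c': π[3]=0 (border '')
j=4 s[j]='c': π[4]=0 (border '')
j=5 s[j]='a': π[5]=1 (border 'a')
j=6 s[j]='c': k: 1→0; π[6]=0 (border '')
j=7 s[j]='a': π[7]=1 (border 'a')
j=8 s[j]='a': k: 1→0; π[8]=1 (border 'a')
j=9 s[j]='c': k: 1→0; π[9]=0 (border '')
j=10 s[j]='a': π[10]=1 (border 'a')
j=11 s[j]='a': k: 1→0; π[11]=1 (border 'a')
j=12 s[j]='b': π[12]=2 (border 'ab')
j=13 s[j]='b': k: 2→0; π[13]=0 (border '')
j=14 s[j]='d': π[14]=0 (border '')
j=15 s[j]='d': π[15]=0 (border '')
j=16 s[j]='b': π[16]=0 (border '')
j=17 s[j]='a': π[17]=1 (border 'a')
j=18 s[j]='b': π[18]=2 (border 'ab')
j=19 s[j]='c': k: 2→0; π[19]=0 (border '')
j=20 s[j]='a': π[20]=1 (border 'a')
j=21 s[j]='a': k: 1→0; π[21]=1 (border 'a')
j=22 s[j]='d': k: 1→0; π[22]=0 (border '')
j=23 s[j]='a': π[23]=1 (border 'a')
j=24 s[j]='a': k: 1→0; π[24]=1 (border 'a')
j=25 s[j]='c': k: 1→0; π[25]=0 (border '')
j=26 s[j]='d': π[26]=0 (border '')
j=27 s[j]='c': π[27]=0 (border '')
j=28 s[j]='a': π[28]=1 (border 'a')
j=29 s[j]='a': k: 1→0; π[29]=1 (border 'a')
j=30 s[j]='c': k: 1→0; π[30]=0 (border '')
j=31 s[j]='a': π[31]=1 (border 'a')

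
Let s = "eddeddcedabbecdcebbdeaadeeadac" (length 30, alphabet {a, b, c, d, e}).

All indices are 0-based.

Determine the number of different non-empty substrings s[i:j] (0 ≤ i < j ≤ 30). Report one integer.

rank | idx | suffix
   0 |  21 | aadeeadac
   1 |   9 | abbecdcebbdeaadeeadac
   2 |  28 | ac
   3 |  26 | adac
   4 |  22 | adeeadac
   5 |  17 | bbdeaadeeadac
   6 |  10 | bbecdcebbdeaadeeadac
   7 |  18 | bdeaadeeadac
   8 |  11 | becdcebbdeaadeeadac
   9 |  29 | c
  10 |  13 | cdcebbdeaadeeadac
  11 |  15 | cebbdeaadeeadac
  12 |   6 | cedabbecdcebbdeaadeeadac
  13 |   8 | dabbecdcebbdeaadeeadac
  14 |  27 | dac
  15 |  14 | dcebbdeaadeeadac
  16 |   5 | dcedabbecdcebbdeaadeeadac
  17 |   4 | ddcedabbecdcebbdeaadeeadac
  18 |   1 | ddeddcedabbecdcebbdeaadeeadac
  19 |  19 | deaadeeadac
  20 |   2 | deddcedabbecdcebbdeaadeeadac
  21 |  23 | deeadac
  22 |  20 | eaadeeadac
  23 |  25 | eadac
  24 |  16 | ebbdeaadeeadac
  25 |  12 | ecdcebbdeaadeeadac
  26 |   7 | edabbecdcebbdeaadeeadac
  27 |   3 | eddcedabbecdcebbdeaadeeadac
  28 |   0 | eddeddcedabbecdcebbdeaadeeadac
  29 |  24 | eeadac

SA = [21, 9, 28, 26, 22, 17, 10, 18, 11, 29, 13, 15, 6, 8, 27, 14, 5, 4, 1, 19, 2, 23, 20, 25, 16, 12, 7, 3, 0, 24]
i: (SA[i-1],SA[i]) lcp shared
  1: (21,9) 1 'a'
  2: (9,28) 1 'a'
  3: (28,26) 1 'a'
  4: (26,22) 2 'ad'
  5: (22,17) 0 ''
  6: (17,10) 2 'bb'
  7: (10,18) 1 'b'
  8: (18,11) 1 'b'
  9: (11,29) 0 ''
  10: (29,13) 1 'c'
  11: (13,15) 1 'c'
  12: (15,6) 2 'ce'
  13: (6,8) 0 ''
  14: (8,27) 2 'da'
  15: (27,14) 1 'd'
  16: (14,5) 3 'dce'
  17: (5,4) 1 'd'
  18: (4,1) 2 'dd'
  19: (1,19) 1 'd'
  20: (19,2) 2 'de'
  21: (2,23) 2 'de'
  22: (23,20) 0 ''
  23: (20,25) 2 'ea'
  24: (25,16) 1 'e'
  25: (16,12) 1 'e'
  26: (12,7) 1 'e'
  27: (7,3) 2 'ed'
  28: (3,0) 3 'edd'
  29: (0,24) 1 'e'

n(n+1)/2 = 30·31/2 = 465
Σ LCP = 0 + 1 + 1 + 1 + 2 + 0 + 2 + 1 + 1 + 0 + 1 + 1 + 2 + 0 + 2 + 1 + 3 + 1 + 2 + 1 + 2 + 2 + 0 + 2 + 1 + 1 + 1 + 2 + 3 + 1 = 38
distinct = 465 − 38 = 427

427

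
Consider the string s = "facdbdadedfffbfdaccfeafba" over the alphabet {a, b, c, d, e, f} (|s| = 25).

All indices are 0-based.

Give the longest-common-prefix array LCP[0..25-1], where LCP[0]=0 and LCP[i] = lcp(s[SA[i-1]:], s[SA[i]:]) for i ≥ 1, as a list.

[0, 1, 2, 1, 1, 0, 1, 1, 0, 1, 1, 0, 2, 1, 1, 1, 0, 1, 0, 1, 2, 1, 1, 1, 2]

sorted suffixes:
  #0 SA[0]=24  'a'
  #1 SA[1]=16  'accfeafba'
  #2 SA[2]=1  'acdbdadedfffbfdaccfeafba'
  #3 SA[3]=6  'adedfffbfdaccfeafba'
  #4 SA[4]=21  'afba'
  #5 SA[5]=23  'ba'
  #6 SA[6]=4  'bdadedfffbfdaccfeafba'
  #7 SA[7]=13  'bfdaccfeafba'
  #8 SA[8]=17  'ccfeafba'
  #9 SA[9]=2  'cdbdadedfffbfdaccfeafba'
  #10 SA[10]=18  'cfeafba'
  #11 SA[11]=15  'daccfeafba'
  #12 SA[12]=5  'dadedfffbfdaccfeafba'
  #13 SA[13]=3  'dbdadedfffbfdaccfeafba'
  #14 SA[14]=7  'dedfffbfdaccfeafba'
  #15 SA[15]=9  'dfffbfdaccfeafba'
  #16 SA[16]=20  'eafba'
  #17 SA[17]=8  'edfffbfdaccfeafba'
  #18 SA[18]=0  'facdbdadedfffbfdaccfeafba'
  #19 SA[19]=22  'fba'
  #20 SA[20]=12  'fbfdaccfeafba'
  #21 SA[21]=14  'fdaccfeafba'
  #22 SA[22]=19  'feafba'
  #23 SA[23]=11  'ffbfdaccfeafba'
  #24 SA[24]=10  'fffbfdaccfeafba'

SA = [24, 16, 1, 6, 21, 23, 4, 13, 17, 2, 18, 15, 5, 3, 7, 9, 20, 8, 0, 22, 12, 14, 19, 11, 10]
i: (SA[i-1],SA[i]) lcp shared
  1: (24,16) 1 'a'
  2: (16,1) 2 'ac'
  3: (1,6) 1 'a'
  4: (6,21) 1 'a'
  5: (21,23) 0 ''
  6: (23,4) 1 'b'
  7: (4,13) 1 'b'
  8: (13,17) 0 ''
  9: (17,2) 1 'c'
  10: (2,18) 1 'c'
  11: (18,15) 0 ''
  12: (15,5) 2 'da'
  13: (5,3) 1 'd'
  14: (3,7) 1 'd'
  15: (7,9) 1 'd'
  16: (9,20) 0 ''
  17: (20,8) 1 'e'
  18: (8,0) 0 ''
  19: (0,22) 1 'f'
  20: (22,12) 2 'fb'
  21: (12,14) 1 'f'
  22: (14,19) 1 'f'
  23: (19,11) 1 'f'
  24: (11,10) 2 'ff'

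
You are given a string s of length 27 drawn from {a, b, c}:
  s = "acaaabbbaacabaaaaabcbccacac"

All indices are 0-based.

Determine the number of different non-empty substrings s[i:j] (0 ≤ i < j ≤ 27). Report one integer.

327

rank | idx | suffix
   0 |  13 | aaaaabcbccacac
   1 |  14 | aaaabcbccacac
   2 |   2 | aaabbbaacabaaaaabcbccacac
   3 |  15 | aaabcbccacac
   4 |   3 | aabbbaacabaaaaabcbccacac
   5 |  16 | aabcbccacac
   6 |   8 | aacabaaaaabcbccacac
   7 |  11 | abaaaaabcbccacac
   8 |   4 | abbbaacabaaaaabcbccacac
   9 |  17 | abcbccacac
  10 |  25 | ac
  11 |   0 | acaaabbbaacabaaaaabcbccacac
  12 |   9 | acabaaaaabcbccacac
  13 |  23 | acac
  14 |  12 | baaaaabcbccacac
  15 |   7 | baacabaaaaabcbccacac
  16 |   6 | bbaacabaaaaabcbccacac
  17 |   5 | bbbaacabaaaaabcbccacac
  18 |  18 | bcbccacac
  19 |  20 | bccacac
  20 |  26 | c
  21 |   1 | caaabbbaacabaaaaabcbccacac
  22 |  10 | cabaaaaabcbccacac
  23 |  24 | cac
  24 |  22 | cacac
  25 |  19 | cbccacac
  26 |  21 | ccacac

SA = [13, 14, 2, 15, 3, 16, 8, 11, 4, 17, 25, 0, 9, 23, 12, 7, 6, 5, 18, 20, 26, 1, 10, 24, 22, 19, 21]
rank  pair      lcp
   1  s[13:],s[14:]  4  'aaaa'
   2  s[14:],s[2:]  3  'aaa'
   3  s[2:],s[15:]  4  'aaab'
   4  s[15:],s[3:]  2  'aa'
   5  s[3:],s[16:]  3  'aab'
   6  s[16:],s[8:]  2  'aa'
   7  s[8:],s[11:]  1  'a'
   8  s[11:],s[4:]  2  'ab'
   9  s[4:],s[17:]  2  'ab'
  10  s[17:],s[25:]  1  'a'
  11  s[25:],s[0:]  2  'ac'
  12  s[0:],s[9:]  3  'aca'
  13  s[9:],s[23:]  3  'aca'
  14  s[23:],s[12:]  0  ''
  15  s[12:],s[7:]  3  'baa'
  16  s[7:],s[6:]  1  'b'
  17  s[6:],s[5:]  2  'bb'
  18  s[5:],s[18:]  1  'b'
  19  s[18:],s[20:]  2  'bc'
  20  s[20:],s[26:]  0  ''
  21  s[26:],s[1:]  1  'c'
  22  s[1:],s[10:]  2  'ca'
  23  s[10:],s[24:]  2  'ca'
  24  s[24:],s[22:]  3  'cac'
  25  s[22:],s[19:]  1  'c'
  26  s[19:],s[21:]  1  'c'

n(n+1)/2 = 27·28/2 = 378
Σ LCP = 0 + 4 + 3 + 4 + 2 + 3 + 2 + 1 + 2 + 2 + 1 + 2 + 3 + 3 + 0 + 3 + 1 + 2 + 1 + 2 + 0 + 1 + 2 + 2 + 3 + 1 + 1 = 51
distinct = 378 − 51 = 327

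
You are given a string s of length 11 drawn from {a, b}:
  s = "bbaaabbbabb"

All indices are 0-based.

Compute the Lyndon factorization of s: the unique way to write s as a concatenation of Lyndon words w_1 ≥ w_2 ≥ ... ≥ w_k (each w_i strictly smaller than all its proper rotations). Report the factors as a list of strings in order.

["b", "b", "aaabbbabb"]

emit factor 1: 'b' (i=0, period=1)
emit factor 2: 'b' (i=1, period=1)
emit factor 3: 'aaabbbabb' (i=2, period=9)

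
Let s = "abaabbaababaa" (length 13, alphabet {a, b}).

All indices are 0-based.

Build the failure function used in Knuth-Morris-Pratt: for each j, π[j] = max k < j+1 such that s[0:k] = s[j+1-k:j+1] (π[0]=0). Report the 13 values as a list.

π[0] = 0
j=1 s[j]='b': π[1]=0 (border '')
j=2 s[j]='a': π[2]=1 (border 'a')
j=3 s[j]='a': k: 1→0; π[3]=1 (border 'a')
j=4 s[j]='b': π[4]=2 (border 'ab')
j=5 s[j]='b': k: 2→0; π[5]=0 (border '')
j=6 s[j]='a': π[6]=1 (border 'a')
j=7 s[j]='a': k: 1→0; π[7]=1 (border 'a')
j=8 s[j]='b': π[8]=2 (border 'ab')
j=9 s[j]='a': π[9]=3 (border 'aba')
j=10 s[j]='b': k: 3→1; π[10]=2 (border 'ab')
j=11 s[j]='a': π[11]=3 (border 'aba')
j=12 s[j]='a': π[12]=4 (border 'abaa')

[0, 0, 1, 1, 2, 0, 1, 1, 2, 3, 2, 3, 4]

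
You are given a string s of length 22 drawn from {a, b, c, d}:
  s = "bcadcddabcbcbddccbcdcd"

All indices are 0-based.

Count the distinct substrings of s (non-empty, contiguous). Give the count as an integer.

rank→(start, suffix):
  0 → (7, 'abcbcbddccbcdcd')
  1 → (2, 'adcddabcbcbddccbcdcd')
  2 → (0, 'bcadcddabcbcbddccbcdcd')
  3 → (8, 'bcbcbddccbcdcd')
  4 → (10, 'bcbddccbcdcd')
  5 → (17, 'bcdcd')
  6 → (12, 'bddccbcdcd')
  7 → (1, 'cadcddabcbcbddccbcdcd')
  8 → (9, 'cbcbddccbcdcd')
  9 → (16, 'cbcdcd')
  10 → (11, 'cbddccbcdcd')
  11 → (15, 'ccbcdcd')
  12 → (20, 'cd')
  13 → (18, 'cdcd')
  14 → (4, 'cddabcbcbddccbcdcd')
  15 → (21, 'd')
  16 → (6, 'dabcbcbddccbcdcd')
  17 → (14, 'dccbcdcd')
  18 → (19, 'dcd')
  19 → (3, 'dcddabcbcbddccbcdcd')
  20 → (5, 'ddabcbcbddccbcdcd')
  21 → (13, 'ddccbcdcd')

SA = [7, 2, 0, 8, 10, 17, 12, 1, 9, 16, 11, 15, 20, 18, 4, 21, 6, 14, 19, 3, 5, 13]
rank  pair      lcp
   1  s[7:],s[2:]  1  'a'
   2  s[2:],s[0:]  0  ''
   3  s[0:],s[8:]  2  'bc'
   4  s[8:],s[10:]  3  'bcb'
   5  s[10:],s[17:]  2  'bc'
   6  s[17:],s[12:]  1  'b'
   7  s[12:],s[1:]  0  ''
   8  s[1:],s[9:]  1  'c'
   9  s[9:],s[16:]  3  'cbc'
  10  s[16:],s[11:]  2  'cb'
  11  s[11:],s[15:]  1  'c'
  12  s[15:],s[20:]  1  'c'
  13  s[20:],s[18:]  2  'cd'
  14  s[18:],s[4:]  2  'cd'
  15  s[4:],s[21:]  0  ''
  16  s[21:],s[6:]  1  'd'
  17  s[6:],s[14:]  1  'd'
  18  s[14:],s[19:]  2  'dc'
  19  s[19:],s[3:]  3  'dcd'
  20  s[3:],s[5:]  1  'd'
  21  s[5:],s[13:]  2  'dd'

n(n+1)/2 = 22·23/2 = 253
Σ LCP = 0 + 1 + 0 + 2 + 3 + 2 + 1 + 0 + 1 + 3 + 2 + 1 + 1 + 2 + 2 + 0 + 1 + 1 + 2 + 3 + 1 + 2 = 31
distinct = 253 − 31 = 222

222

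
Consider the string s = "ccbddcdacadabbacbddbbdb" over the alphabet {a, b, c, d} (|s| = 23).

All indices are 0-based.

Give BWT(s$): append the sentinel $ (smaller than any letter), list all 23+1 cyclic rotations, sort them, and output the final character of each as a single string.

rank  rotation                  last
    0  $ccbddcdacadabbacbddbbdb  b
    1  abbacbddbbdb$ccbddcdacad  d
    2  acadabbacbddbbdb$ccbddcd  d
    3  acbddbbdb$ccbddcdacadabb  b
    4  adabbacbddbbdb$ccbddcdac  c
    5  b$ccbddcdacadabbacbddbbd  d
    6  bacbddbbdb$ccbddcdacadab  b
    7  bbacbddbbdb$ccbddcdacada  a
    8  bbdb$ccbddcdacadabbacbdd  d
    9  bdb$ccbddcdacadabbacbddb  b
   10  bddbbdb$ccbddcdacadabbac  c
   11  bddcdacadabbacbddbbdb$cc  c
   12  cadabbacbddbbdb$ccbddcda  a
   13  cbddbbdb$ccbddcdacadabba  a
   14  cbddcdacadabbacbddbbdb$c  c
   15  ccbddcdacadabbacbddbbdb$  $
   16  cdacadabbacbddbbdb$ccbdd  d
   17  dabbacbddbbdb$ccbddcdaca  a
   18  dacadabbacbddbbdb$ccbddc  c
   19  db$ccbddcdacadabbacbddbb  b
   20  dbbdb$ccbddcdacadabbacbd  d
   21  dcdacadabbacbddbbdb$ccbd  d
   22  ddbbdb$ccbddcdacadabbacb  b
   23  ddcdacadabbacbddbbdb$ccb  b

bddbcdbadbccaac$dacbddbb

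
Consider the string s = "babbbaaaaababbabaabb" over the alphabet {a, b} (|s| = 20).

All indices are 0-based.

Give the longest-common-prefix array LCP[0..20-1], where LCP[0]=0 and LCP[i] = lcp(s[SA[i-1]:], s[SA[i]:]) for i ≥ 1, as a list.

sorted suffixes:
  #0 SA[0]=5  'aaaaababbabaabb'
  #1 SA[1]=6  'aaaababbabaabb'
  #2 SA[2]=7  'aaababbabaabb'
  #3 SA[3]=8  'aababbabaabb'
  #4 SA[4]=16  'aabb'
  #5 SA[5]=14  'abaabb'
  #6 SA[6]=9  'ababbabaabb'
  #7 SA[7]=17  'abb'
  #8 SA[8]=11  'abbabaabb'
  #9 SA[9]=1  'abbbaaaaababbabaabb'
  #10 SA[10]=19  'b'
  #11 SA[11]=4  'baaaaababbabaabb'
  #12 SA[12]=15  'baabb'
  #13 SA[13]=13  'babaabb'
  #14 SA[14]=10  'babbabaabb'
  #15 SA[15]=0  'babbbaaaaababbabaabb'
  #16 SA[16]=18  'bb'
  #17 SA[17]=3  'bbaaaaababbabaabb'
  #18 SA[18]=12  'bbabaabb'
  #19 SA[19]=2  'bbbaaaaababbabaabb'

SA = [5, 6, 7, 8, 16, 14, 9, 17, 11, 1, 19, 4, 15, 13, 10, 0, 18, 3, 12, 2]
i: (SA[i-1],SA[i]) lcp shared
  1: (5,6) 4 'aaaa'
  2: (6,7) 3 'aaa'
  3: (7,8) 2 'aa'
  4: (8,16) 3 'aab'
  5: (16,14) 1 'a'
  6: (14,9) 3 'aba'
  7: (9,17) 2 'ab'
  8: (17,11) 3 'abb'
  9: (11,1) 3 'abb'
  10: (1,19) 0 ''
  11: (19,4) 1 'b'
  12: (4,15) 3 'baa'
  13: (15,13) 2 'ba'
  14: (13,10) 3 'bab'
  15: (10,0) 4 'babb'
  16: (0,18) 1 'b'
  17: (18,3) 2 'bb'
  18: (3,12) 3 'bba'
  19: (12,2) 2 'bb'

[0, 4, 3, 2, 3, 1, 3, 2, 3, 3, 0, 1, 3, 2, 3, 4, 1, 2, 3, 2]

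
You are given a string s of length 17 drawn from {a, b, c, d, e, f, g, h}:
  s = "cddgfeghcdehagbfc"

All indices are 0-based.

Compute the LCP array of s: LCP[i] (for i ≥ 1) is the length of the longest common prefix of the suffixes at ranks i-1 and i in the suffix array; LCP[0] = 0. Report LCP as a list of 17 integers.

sorted suffixes:
  #0 SA[0]=12  'agbfc'
  #1 SA[1]=14  'bfc'
  #2 SA[2]=16  'c'
  #3 SA[3]=0  'cddgfeghcdehagbfc'
  #4 SA[4]=8  'cdehagbfc'
  #5 SA[5]=1  'ddgfeghcdehagbfc'
  #6 SA[6]=9  'dehagbfc'
  #7 SA[7]=2  'dgfeghcdehagbfc'
  #8 SA[8]=5  'eghcdehagbfc'
  #9 SA[9]=10  'ehagbfc'
  #10 SA[10]=15  'fc'
  #11 SA[11]=4  'feghcdehagbfc'
  #12 SA[12]=13  'gbfc'
  #13 SA[13]=3  'gfeghcdehagbfc'
  #14 SA[14]=6  'ghcdehagbfc'
  #15 SA[15]=11  'hagbfc'
  #16 SA[16]=7  'hcdehagbfc'

SA = [12, 14, 16, 0, 8, 1, 9, 2, 5, 10, 15, 4, 13, 3, 6, 11, 7]
i: (SA[i-1],SA[i]) lcp shared
  1: (12,14) 0 ''
  2: (14,16) 0 ''
  3: (16,0) 1 'c'
  4: (0,8) 2 'cd'
  5: (8,1) 0 ''
  6: (1,9) 1 'd'
  7: (9,2) 1 'd'
  8: (2,5) 0 ''
  9: (5,10) 1 'e'
  10: (10,15) 0 ''
  11: (15,4) 1 'f'
  12: (4,13) 0 ''
  13: (13,3) 1 'g'
  14: (3,6) 1 'g'
  15: (6,11) 0 ''
  16: (11,7) 1 'h'

[0, 0, 0, 1, 2, 0, 1, 1, 0, 1, 0, 1, 0, 1, 1, 0, 1]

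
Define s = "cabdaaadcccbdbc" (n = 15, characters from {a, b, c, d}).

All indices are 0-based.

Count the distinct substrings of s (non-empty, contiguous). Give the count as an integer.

rank→(start, suffix):
  0 → (4, 'aaadcccbdbc')
  1 → (5, 'aadcccbdbc')
  2 → (1, 'abdaaadcccbdbc')
  3 → (6, 'adcccbdbc')
  4 → (13, 'bc')
  5 → (2, 'bdaaadcccbdbc')
  6 → (11, 'bdbc')
  7 → (14, 'c')
  8 → (0, 'cabdaaadcccbdbc')
  9 → (10, 'cbdbc')
  10 → (9, 'ccbdbc')
  11 → (8, 'cccbdbc')
  12 → (3, 'daaadcccbdbc')
  13 → (12, 'dbc')
  14 → (7, 'dcccbdbc')

SA = [4, 5, 1, 6, 13, 2, 11, 14, 0, 10, 9, 8, 3, 12, 7]
[i] adj suffixes → lcp
  [1] 4/5 → 2 ('aa')
  [2] 5/1 → 1 ('a')
  [3] 1/6 → 1 ('a')
  [4] 6/13 → 0 ('')
  [5] 13/2 → 1 ('b')
  [6] 2/11 → 2 ('bd')
  [7] 11/14 → 0 ('')
  [8] 14/0 → 1 ('c')
  [9] 0/10 → 1 ('c')
  [10] 10/9 → 1 ('c')
  [11] 9/8 → 2 ('cc')
  [12] 8/3 → 0 ('')
  [13] 3/12 → 1 ('d')
  [14] 12/7 → 1 ('d')

n(n+1)/2 = 15·16/2 = 120
Σ LCP = 0 + 2 + 1 + 1 + 0 + 1 + 2 + 0 + 1 + 1 + 1 + 2 + 0 + 1 + 1 = 14
distinct = 120 − 14 = 106

106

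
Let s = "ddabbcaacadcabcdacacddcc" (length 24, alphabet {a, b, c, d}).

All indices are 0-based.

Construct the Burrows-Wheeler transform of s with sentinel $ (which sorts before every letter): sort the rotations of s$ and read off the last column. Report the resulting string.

ccdcdaccabacbdaadbadcad$c

rank  rotation                   last
    0  $ddabbcaacadcabcdacacddcc  c
    1  aacadcabcdacacddcc$ddabbc  c
    2  abbcaacadcabcdacacddcc$dd  d
    3  abcdacacddcc$ddabbcaacadc  c
    4  acacddcc$ddabbcaacadcabcd  d
    5  acadcabcdacacddcc$ddabbca  a
    6  acddcc$ddabbcaacadcabcdac  c
    7  adcabcdacacddcc$ddabbcaac  c
    8  bbcaacadcabcdacacddcc$dda  a
    9  bcaacadcabcdacacddcc$ddab  b
   10  bcdacacddcc$ddabbcaacadca  a
   11  c$ddabbcaacadcabcdacacddc  c
   12  caacadcabcdacacddcc$ddabb  b
   13  cabcdacacddcc$ddabbcaacad  d
   14  cacddcc$ddabbcaacadcabcda  a
   15  cadcabcdacacddcc$ddabbcaa  a
   16  cc$ddabbcaacadcabcdacacdd  d
   17  cdacacddcc$ddabbcaacadcab  b
   18  cddcc$ddabbcaacadcabcdaca  a
   19  dabbcaacadcabcdacacddcc$d  d
   20  dacacddcc$ddabbcaacadcabc  c
   21  dcabcdacacddcc$ddabbcaaca  a
   22  dcc$ddabbcaacadcabcdacacd  d
   23  ddabbcaacadcabcdacacddcc$  $
   24  ddcc$ddabbcaacadcabcdacac  c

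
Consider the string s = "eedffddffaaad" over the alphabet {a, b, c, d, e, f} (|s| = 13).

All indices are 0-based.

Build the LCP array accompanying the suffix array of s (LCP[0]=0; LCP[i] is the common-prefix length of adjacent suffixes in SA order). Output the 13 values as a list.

rank | idx | suffix
   0 |   9 | aaad
   1 |  10 | aad
   2 |  11 | ad
   3 |  12 | d
   4 |   5 | ddffaaad
   5 |   6 | dffaaad
   6 |   2 | dffddffaaad
   7 |   1 | edffddffaaad
   8 |   0 | eedffddffaaad
   9 |   8 | faaad
  10 |   4 | fddffaaad
  11 |   7 | ffaaad
  12 |   3 | ffddffaaad

SA = [9, 10, 11, 12, 5, 6, 2, 1, 0, 8, 4, 7, 3]
[i] adj suffixes → lcp
  [1] 9/10 → 2 ('aa')
  [2] 10/11 → 1 ('a')
  [3] 11/12 → 0 ('')
  [4] 12/5 → 1 ('d')
  [5] 5/6 → 1 ('d')
  [6] 6/2 → 3 ('dff')
  [7] 2/1 → 0 ('')
  [8] 1/0 → 1 ('e')
  [9] 0/8 → 0 ('')
  [10] 8/4 → 1 ('f')
  [11] 4/7 → 1 ('f')
  [12] 7/3 → 2 ('ff')

[0, 2, 1, 0, 1, 1, 3, 0, 1, 0, 1, 1, 2]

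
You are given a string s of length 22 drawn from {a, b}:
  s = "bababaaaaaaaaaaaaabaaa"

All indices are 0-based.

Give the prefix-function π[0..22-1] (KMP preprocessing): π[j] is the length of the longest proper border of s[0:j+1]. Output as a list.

π[0] = 0
j=1 s[j]='a': π[1]=0 (border '')
j=2 s[j]='b': π[2]=1 (border 'b')
j=3 s[j]='a': π[3]=2 (border 'ba')
j=4 s[j]='b': π[4]=3 (border 'bab')
j=5 s[j]='a': π[5]=4 (border 'baba')
j=6 s[j]='a': k: 4→2→0; π[6]=0 (border '')
j=7 s[j]='a': π[7]=0 (border '')
j=8 s[j]='a': π[8]=0 (border '')
j=9 s[j]='a': π[9]=0 (border '')
j=10 s[j]='a': π[10]=0 (border '')
j=11 s[j]='a': π[11]=0 (border '')
j=12 s[j]='a': π[12]=0 (border '')
j=13 s[j]='a': π[13]=0 (border '')
j=14 s[j]='a': π[14]=0 (border '')
j=15 s[j]='a': π[15]=0 (border '')
j=16 s[j]='a': π[16]=0 (border '')
j=17 s[j]='a': π[17]=0 (border '')
j=18 s[j]='b': π[18]=1 (border 'b')
j=19 s[j]='a': π[19]=2 (border 'ba')
j=20 s[j]='a': k: 2→0; π[20]=0 (border '')
j=21 s[j]='a': π[21]=0 (border '')

[0, 0, 1, 2, 3, 4, 0, 0, 0, 0, 0, 0, 0, 0, 0, 0, 0, 0, 1, 2, 0, 0]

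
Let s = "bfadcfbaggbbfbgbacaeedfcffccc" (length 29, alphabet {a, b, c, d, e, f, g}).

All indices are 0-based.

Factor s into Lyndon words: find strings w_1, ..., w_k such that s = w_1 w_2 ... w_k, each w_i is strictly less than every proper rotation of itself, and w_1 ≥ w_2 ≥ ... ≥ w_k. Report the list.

["bf", "adcfbaggbbfbgb", "acaeedfcffccc"]

emit factor 1: 'bf' (i=0, period=2)
emit factor 2: 'adcfbaggbbfbgb' (i=2, period=14)
emit factor 3: 'acaeedfcffccc' (i=16, period=13)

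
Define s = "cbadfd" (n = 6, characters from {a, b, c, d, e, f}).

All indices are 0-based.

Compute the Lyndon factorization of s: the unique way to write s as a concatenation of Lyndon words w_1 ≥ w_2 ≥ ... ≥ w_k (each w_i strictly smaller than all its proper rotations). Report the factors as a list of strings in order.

["c", "b", "adfd"]

emit factor 1: 'c' (i=0, period=1)
emit factor 2: 'b' (i=1, period=1)
emit factor 3: 'adfd' (i=2, period=4)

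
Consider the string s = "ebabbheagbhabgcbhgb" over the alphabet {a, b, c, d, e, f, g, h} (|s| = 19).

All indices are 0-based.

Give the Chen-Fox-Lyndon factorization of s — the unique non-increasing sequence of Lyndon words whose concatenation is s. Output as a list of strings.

emit factor 1: 'e' (i=0, period=1)
emit factor 2: 'b' (i=1, period=1)
emit factor 3: 'abbheagbhabgcbhgb' (i=2, period=17)

["e", "b", "abbheagbhabgcbhgb"]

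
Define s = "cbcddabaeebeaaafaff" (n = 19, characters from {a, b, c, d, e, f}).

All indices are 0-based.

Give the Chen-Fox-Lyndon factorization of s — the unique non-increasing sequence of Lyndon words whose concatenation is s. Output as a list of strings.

["c", "bcdd", "abaeebe", "aaafaff"]

emit factor 1: 'c' (i=0, period=1)
emit factor 2: 'bcdd' (i=1, period=4)
emit factor 3: 'abaeebe' (i=5, period=7)
emit factor 4: 'aaafaff' (i=12, period=7)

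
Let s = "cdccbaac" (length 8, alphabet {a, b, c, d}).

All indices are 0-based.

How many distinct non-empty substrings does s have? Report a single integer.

32

rank→(start, suffix):
  0 → (5, 'aac')
  1 → (6, 'ac')
  2 → (4, 'baac')
  3 → (7, 'c')
  4 → (3, 'cbaac')
  5 → (2, 'ccbaac')
  6 → (0, 'cdccbaac')
  7 → (1, 'dccbaac')

SA = [5, 6, 4, 7, 3, 2, 0, 1]
i: (SA[i-1],SA[i]) lcp shared
  1: (5,6) 1 'a'
  2: (6,4) 0 ''
  3: (4,7) 0 ''
  4: (7,3) 1 'c'
  5: (3,2) 1 'c'
  6: (2,0) 1 'c'
  7: (0,1) 0 ''

n(n+1)/2 = 8·9/2 = 36
Σ LCP = 0 + 1 + 0 + 0 + 1 + 1 + 1 + 0 = 4
distinct = 36 − 4 = 32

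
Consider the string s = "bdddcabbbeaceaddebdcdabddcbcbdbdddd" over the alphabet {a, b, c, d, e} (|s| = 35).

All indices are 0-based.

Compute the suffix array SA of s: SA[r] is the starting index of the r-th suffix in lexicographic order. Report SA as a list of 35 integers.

rank | idx | suffix
   0 |   5 | abbbeaceaddebdcdabddcbcbdbdddd
   1 |  21 | abddcbcbdbdddd
   2 |  10 | aceaddebdcdabddcbcbdbdddd
   3 |  13 | addebdcdabddcbcbdbdddd
   4 |   6 | bbbeaceaddebdcdabddcbcbdbdddd
   5 |   7 | bbeaceaddebdcdabddcbcbdbdddd
   6 |  26 | bcbdbdddd
   7 |  28 | bdbdddd
   8 |  17 | bdcdabddcbcbdbdddd
   9 |  22 | bddcbcbdbdddd
  10 |   0 | bdddcabbbeaceaddebdcdabddcbcbdbdddd
  11 |  30 | bdddd
  12 |   8 | beaceaddebdcdabddcbcbdbdddd
  13 |   4 | cabbbeaceaddebdcdabddcbcbdbdddd
  14 |  25 | cbcbdbdddd
  15 |  27 | cbdbdddd
  16 |  19 | cdabddcbcbdbdddd
  17 |  11 | ceaddebdcdabddcbcbdbdddd
  18 |  34 | d
  19 |  20 | dabddcbcbdbdddd
  20 |  29 | dbdddd
  21 |   3 | dcabbbeaceaddebdcdabddcbcbdbdddd
  22 |  24 | dcbcbdbdddd
  23 |  18 | dcdabddcbcbdbdddd
  24 |  33 | dd
  25 |   2 | ddcabbbeaceaddebdcdabddcbcbdbdddd
  26 |  23 | ddcbcbdbdddd
  27 |  32 | ddd
  28 |   1 | dddcabbbeaceaddebdcdabddcbcbdbdddd
  29 |  31 | dddd
  30 |  14 | ddebdcdabddcbcbdbdddd
  31 |  15 | debdcdabddcbcbdbdddd
  32 |   9 | eaceaddebdcdabddcbcbdbdddd
  33 |  12 | eaddebdcdabddcbcbdbdddd
  34 |  16 | ebdcdabddcbcbdbdddd

[5, 21, 10, 13, 6, 7, 26, 28, 17, 22, 0, 30, 8, 4, 25, 27, 19, 11, 34, 20, 29, 3, 24, 18, 33, 2, 23, 32, 1, 31, 14, 15, 9, 12, 16]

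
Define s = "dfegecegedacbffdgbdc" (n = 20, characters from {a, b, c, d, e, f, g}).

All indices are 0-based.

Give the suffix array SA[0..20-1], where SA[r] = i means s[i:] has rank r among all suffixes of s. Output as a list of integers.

[10, 17, 12, 19, 11, 5, 9, 18, 0, 15, 4, 8, 2, 6, 14, 1, 13, 16, 3, 7]

sorted suffixes:
  #0 SA[0]=10  'acbffdgbdc'
  #1 SA[1]=17  'bdc'
  #2 SA[2]=12  'bffdgbdc'
  #3 SA[3]=19  'c'
  #4 SA[4]=11  'cbffdgbdc'
  #5 SA[5]=5  'cegedacbffdgbdc'
  #6 SA[6]=9  'dacbffdgbdc'
  #7 SA[7]=18  'dc'
  #8 SA[8]=0  'dfegecegedacbffdgbdc'
  #9 SA[9]=15  'dgbdc'
  #10 SA[10]=4  'ecegedacbffdgbdc'
  #11 SA[11]=8  'edacbffdgbdc'
  #12 SA[12]=2  'egecegedacbffdgbdc'
  #13 SA[13]=6  'egedacbffdgbdc'
  #14 SA[14]=14  'fdgbdc'
  #15 SA[15]=1  'fegecegedacbffdgbdc'
  #16 SA[16]=13  'ffdgbdc'
  #17 SA[17]=16  'gbdc'
  #18 SA[18]=3  'gecegedacbffdgbdc'
  #19 SA[19]=7  'gedacbffdgbdc'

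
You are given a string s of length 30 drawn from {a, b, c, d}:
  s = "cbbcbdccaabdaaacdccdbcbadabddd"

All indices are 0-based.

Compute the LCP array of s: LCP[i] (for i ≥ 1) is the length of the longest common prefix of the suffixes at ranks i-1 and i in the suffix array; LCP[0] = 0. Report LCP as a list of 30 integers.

rank→(start, suffix):
  0 → (12, 'aaacdccdbcbadabddd')
  1 → (8, 'aabdaaacdccdbcbadabddd')
  2 → (13, 'aacdccdbcbadabddd')
  3 → (9, 'abdaaacdccdbcbadabddd')
  4 → (25, 'abddd')
  5 → (14, 'acdccdbcbadabddd')
  6 → (23, 'adabddd')
  7 → (22, 'badabddd')
  8 → (1, 'bbcbdccaabdaaacdccdbcbadabddd')
  9 → (20, 'bcbadabddd')
  10 → (2, 'bcbdccaabdaaacdccdbcbadabddd')
  11 → (10, 'bdaaacdccdbcbadabddd')
  12 → (4, 'bdccaabdaaacdccdbcbadabddd')
  13 → (26, 'bddd')
  14 → (7, 'caabdaaacdccdbcbadabddd')
  15 → (21, 'cbadabddd')
  16 → (0, 'cbbcbdccaabdaaacdccdbcbadabddd')
  17 → (3, 'cbdccaabdaaacdccdbcbadabddd')
  18 → (6, 'ccaabdaaacdccdbcbadabddd')
  19 → (17, 'ccdbcbadabddd')
  20 → (18, 'cdbcbadabddd')
  21 → (15, 'cdccdbcbadabddd')
  22 → (29, 'd')
  23 → (11, 'daaacdccdbcbadabddd')
  24 → (24, 'dabddd')
  25 → (19, 'dbcbadabddd')
  26 → (5, 'dccaabdaaacdccdbcbadabddd')
  27 → (16, 'dccdbcbadabddd')
  28 → (28, 'dd')
  29 → (27, 'ddd')

SA = [12, 8, 13, 9, 25, 14, 23, 22, 1, 20, 2, 10, 4, 26, 7, 21, 0, 3, 6, 17, 18, 15, 29, 11, 24, 19, 5, 16, 28, 27]
i: (SA[i-1],SA[i]) lcp shared
  1: (12,8) 2 'aa'
  2: (8,13) 2 'aa'
  3: (13,9) 1 'a'
  4: (9,25) 3 'abd'
  5: (25,14) 1 'a'
  6: (14,23) 1 'a'
  7: (23,22) 0 ''
  8: (22,1) 1 'b'
  9: (1,20) 1 'b'
  10: (20,2) 3 'bcb'
  11: (2,10) 1 'b'
  12: (10,4) 2 'bd'
  13: (4,26) 2 'bd'
  14: (26,7) 0 ''
  15: (7,21) 1 'c'
  16: (21,0) 2 'cb'
  17: (0,3) 2 'cb'
  18: (3,6) 1 'c'
  19: (6,17) 2 'cc'
  20: (17,18) 1 'c'
  21: (18,15) 2 'cd'
  22: (15,29) 0 ''
  23: (29,11) 1 'd'
  24: (11,24) 2 'da'
  25: (24,19) 1 'd'
  26: (19,5) 1 'd'
  27: (5,16) 3 'dcc'
  28: (16,28) 1 'd'
  29: (28,27) 2 'dd'

[0, 2, 2, 1, 3, 1, 1, 0, 1, 1, 3, 1, 2, 2, 0, 1, 2, 2, 1, 2, 1, 2, 0, 1, 2, 1, 1, 3, 1, 2]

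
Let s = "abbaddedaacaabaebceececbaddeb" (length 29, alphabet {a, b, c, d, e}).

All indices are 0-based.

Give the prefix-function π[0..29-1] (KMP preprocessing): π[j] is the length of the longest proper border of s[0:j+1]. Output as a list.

[0, 0, 0, 1, 0, 0, 0, 0, 1, 1, 0, 1, 1, 2, 1, 0, 0, 0, 0, 0, 0, 0, 0, 0, 1, 0, 0, 0, 0]

π[0] = 0
j=1 s[j]='b': π[1]=0 (border '')
j=2 s[j]='b': π[2]=0 (border '')
j=3 s[j]='a': π[3]=1 (border 'a')
j=4 s[j]='d': k: 1→0; π[4]=0 (border '')
j=5 s[j]='d': π[5]=0 (border '')
j=6 s[j]='e': π[6]=0 (border '')
j=7 s[j]='d': π[7]=0 (border '')
j=8 s[j]='a': π[8]=1 (border 'a')
j=9 s[j]='a': k: 1→0; π[9]=1 (border 'a')
j=10 s[j]='c': k: 1→0; π[10]=0 (border '')
j=11 s[j]='a': π[11]=1 (border 'a')
j=12 s[j]='a': k: 1→0; π[12]=1 (border 'a')
j=13 s[j]='b': π[13]=2 (border 'ab')
j=14 s[j]='a': k: 2→0; π[14]=1 (border 'a')
j=15 s[j]='e': k: 1→0; π[15]=0 (border '')
j=16 s[j]='b': π[16]=0 (border '')
j=17 s[j]='c': π[17]=0 (border '')
j=18 s[j]='e': π[18]=0 (border '')
j=19 s[j]='e': π[19]=0 (border '')
j=20 s[j]='c': π[20]=0 (border '')
j=21 s[j]='e': π[21]=0 (border '')
j=22 s[j]='c': π[22]=0 (border '')
j=23 s[j]='b': π[23]=0 (border '')
j=24 s[j]='a': π[24]=1 (border 'a')
j=25 s[j]='d': k: 1→0; π[25]=0 (border '')
j=26 s[j]='d': π[26]=0 (border '')
j=27 s[j]='e': π[27]=0 (border '')
j=28 s[j]='b': π[28]=0 (border '')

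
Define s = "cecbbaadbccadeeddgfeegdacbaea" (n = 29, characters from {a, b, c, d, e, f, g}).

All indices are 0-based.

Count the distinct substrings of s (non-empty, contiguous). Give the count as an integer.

rank | idx | suffix
   0 |  28 | a
   1 |   5 | aadbccadeeddgfeegdacbaea
   2 |  23 | acbaea
   3 |   6 | adbccadeeddgfeegdacbaea
   4 |  11 | adeeddgfeegdacbaea
   5 |  26 | aea
   6 |   4 | baadbccadeeddgfeegdacbaea
   7 |  25 | baea
   8 |   3 | bbaadbccadeeddgfeegdacbaea
   9 |   8 | bccadeeddgfeegdacbaea
  10 |  10 | cadeeddgfeegdacbaea
  11 |  24 | cbaea
  12 |   2 | cbbaadbccadeeddgfeegdacbaea
  13 |   9 | ccadeeddgfeegdacbaea
  14 |   0 | cecbbaadbccadeeddgfeegdacbaea
  15 |  22 | dacbaea
  16 |   7 | dbccadeeddgfeegdacbaea
  17 |  15 | ddgfeegdacbaea
  18 |  12 | deeddgfeegdacbaea
  19 |  16 | dgfeegdacbaea
  20 |  27 | ea
  21 |   1 | ecbbaadbccadeeddgfeegdacbaea
  22 |  14 | eddgfeegdacbaea
  23 |  13 | eeddgfeegdacbaea
  24 |  19 | eegdacbaea
  25 |  20 | egdacbaea
  26 |  18 | feegdacbaea
  27 |  21 | gdacbaea
  28 |  17 | gfeegdacbaea

SA = [28, 5, 23, 6, 11, 26, 4, 25, 3, 8, 10, 24, 2, 9, 0, 22, 7, 15, 12, 16, 27, 1, 14, 13, 19, 20, 18, 21, 17]
rank  pair      lcp
   1  s[28:],s[5:]  1  'a'
   2  s[5:],s[23:]  1  'a'
   3  s[23:],s[6:]  1  'a'
   4  s[6:],s[11:]  2  'ad'
   5  s[11:],s[26:]  1  'a'
   6  s[26:],s[4:]  0  ''
   7  s[4:],s[25:]  2  'ba'
   8  s[25:],s[3:]  1  'b'
   9  s[3:],s[8:]  1  'b'
  10  s[8:],s[10:]  0  ''
  11  s[10:],s[24:]  1  'c'
  12  s[24:],s[2:]  2  'cb'
  13  s[2:],s[9:]  1  'c'
  14  s[9:],s[0:]  1  'c'
  15  s[0:],s[22:]  0  ''
  16  s[22:],s[7:]  1  'd'
  17  s[7:],s[15:]  1  'd'
  18  s[15:],s[12:]  1  'd'
  19  s[12:],s[16:]  1  'd'
  20  s[16:],s[27:]  0  ''
  21  s[27:],s[1:]  1  'e'
  22  s[1:],s[14:]  1  'e'
  23  s[14:],s[13:]  1  'e'
  24  s[13:],s[19:]  2  'ee'
  25  s[19:],s[20:]  1  'e'
  26  s[20:],s[18:]  0  ''
  27  s[18:],s[21:]  0  ''
  28  s[21:],s[17:]  1  'g'

n(n+1)/2 = 29·30/2 = 435
Σ LCP = 0 + 1 + 1 + 1 + 2 + 1 + 0 + 2 + 1 + 1 + 0 + 1 + 2 + 1 + 1 + 0 + 1 + 1 + 1 + 1 + 0 + 1 + 1 + 1 + 2 + 1 + 0 + 0 + 1 = 26
distinct = 435 − 26 = 409

409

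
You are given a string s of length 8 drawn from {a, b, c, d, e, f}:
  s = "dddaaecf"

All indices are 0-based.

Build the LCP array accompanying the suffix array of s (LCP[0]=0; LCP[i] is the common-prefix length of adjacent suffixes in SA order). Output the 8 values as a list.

rank→(start, suffix):
  0 → (3, 'aaecf')
  1 → (4, 'aecf')
  2 → (6, 'cf')
  3 → (2, 'daaecf')
  4 → (1, 'ddaaecf')
  5 → (0, 'dddaaecf')
  6 → (5, 'ecf')
  7 → (7, 'f')

SA = [3, 4, 6, 2, 1, 0, 5, 7]
rank  pair      lcp
   1  s[3:],s[4:]  1  'a'
   2  s[4:],s[6:]  0  ''
   3  s[6:],s[2:]  0  ''
   4  s[2:],s[1:]  1  'd'
   5  s[1:],s[0:]  2  'dd'
   6  s[0:],s[5:]  0  ''
   7  s[5:],s[7:]  0  ''

[0, 1, 0, 0, 1, 2, 0, 0]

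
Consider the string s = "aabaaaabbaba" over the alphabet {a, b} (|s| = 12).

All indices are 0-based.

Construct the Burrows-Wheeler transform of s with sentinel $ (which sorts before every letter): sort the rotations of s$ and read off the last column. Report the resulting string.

abba$abaaaaba

rank  rotation       last
    0  $aabaaaabbaba  a
    1  a$aabaaaabbab  b
    2  aaaabbaba$aab  b
    3  aaabbaba$aaba  a
    4  aabaaaabbaba$  $
    5  aabbaba$aabaa  a
    6  aba$aabaaaabb  b
    7  abaaaabbaba$a  a
    8  abbaba$aabaaa  a
    9  ba$aabaaaabba  a
   10  baaaabbaba$aa  a
   11  baba$aabaaaab  b
   12  bbaba$aabaaaa  a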